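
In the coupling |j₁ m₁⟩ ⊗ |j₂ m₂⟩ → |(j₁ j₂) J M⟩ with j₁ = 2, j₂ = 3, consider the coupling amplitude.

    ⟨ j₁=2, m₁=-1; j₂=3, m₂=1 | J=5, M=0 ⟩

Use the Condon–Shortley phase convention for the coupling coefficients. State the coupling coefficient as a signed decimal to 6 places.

+√(5/21) ≈ +0.487950

triangle: 0!*4!*6!/11! = 17280/39916800
(j±m)!: 1!*3!*4!*2!*5!*5! = 4147200
prefactor² = (2J+1)*Δ*N² = 138240/7
  k=0: +1/(0!*0!*3!*4!*1!*2!) = 1/288
Σ = 1/288  ⇒  CG² = 138240/7*(1/288)² = 5/21
CG = +√(5/21) = +0.487950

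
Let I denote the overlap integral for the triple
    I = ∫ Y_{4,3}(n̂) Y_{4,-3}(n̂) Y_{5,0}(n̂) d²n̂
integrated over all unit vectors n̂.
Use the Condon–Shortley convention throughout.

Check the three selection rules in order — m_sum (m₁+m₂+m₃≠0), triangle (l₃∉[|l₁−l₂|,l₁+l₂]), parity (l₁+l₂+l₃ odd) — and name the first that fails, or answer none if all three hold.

parity

Σmᵢ = 0  ✓
l₃∈[|l₁−l₂|,l₁+l₂]=[0,8], have l₃=5  ✓
Σlᵢ = 13 ⇒ odd  ✗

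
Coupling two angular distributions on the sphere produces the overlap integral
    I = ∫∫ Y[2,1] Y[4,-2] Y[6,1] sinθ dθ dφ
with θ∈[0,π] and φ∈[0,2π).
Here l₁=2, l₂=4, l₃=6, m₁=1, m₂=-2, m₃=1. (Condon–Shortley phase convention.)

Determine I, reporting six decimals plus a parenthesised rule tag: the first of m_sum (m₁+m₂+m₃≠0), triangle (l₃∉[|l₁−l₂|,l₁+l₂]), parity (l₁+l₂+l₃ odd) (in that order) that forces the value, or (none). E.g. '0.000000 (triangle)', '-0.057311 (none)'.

Rules hold: Σm=0, L=12 even, 2≤6≤6.
N = 5·9·13 = 585
Δ = 0!·4!·8!/13! = 1/6435
Racah Σ t=0..0: t=0:+1/2304 = 1/2304
⇒ 3j(2 4 6; 0 0 0)² = 5/143, sgn +1
Racah Σ t=0..0: t=0:+1/8640 = 1/8640
⇒ 3j(2 4 6; 1 -2 1)² = 14/1287, sgn -1
4πI² = N·(3j₀)²·(3jₘ)² = 350/1573
I = -1·√(0.222505/4π) = -0.13306527
No selection rule forces the value: the integral is nonzero (none).

-0.133065 (none)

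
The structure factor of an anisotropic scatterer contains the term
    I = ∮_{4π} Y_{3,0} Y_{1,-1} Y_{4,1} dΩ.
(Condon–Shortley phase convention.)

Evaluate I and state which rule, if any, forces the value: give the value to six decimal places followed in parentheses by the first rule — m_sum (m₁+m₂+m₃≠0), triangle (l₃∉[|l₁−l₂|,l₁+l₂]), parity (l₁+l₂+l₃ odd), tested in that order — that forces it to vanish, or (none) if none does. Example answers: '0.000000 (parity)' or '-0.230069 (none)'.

Checks pass: Σm=0; 8 even; l₃=4∈[2,4].
(2·3+1)(2·1+1)(2·4+1) = 189
Δ: 0! 6! 2! / 9! → 1/252
sum: t=0:+1/36 = 1/36
3j²(3 1 4; 0 0 0) = Δ·Π!·Σ² = 4/63  (sign +1)
sum: t=0:+1/72 = 1/72
3j²(3 1 4; 0 -1 1) = Δ·Π!·Σ² = 5/126  (sign -1)
combine: 4πI² = 189·4/63·5/126 = 10/21
take √, sign -1: I = -0.19466390
No selection rule forces the value: the integral is nonzero (none).

-0.194664 (none)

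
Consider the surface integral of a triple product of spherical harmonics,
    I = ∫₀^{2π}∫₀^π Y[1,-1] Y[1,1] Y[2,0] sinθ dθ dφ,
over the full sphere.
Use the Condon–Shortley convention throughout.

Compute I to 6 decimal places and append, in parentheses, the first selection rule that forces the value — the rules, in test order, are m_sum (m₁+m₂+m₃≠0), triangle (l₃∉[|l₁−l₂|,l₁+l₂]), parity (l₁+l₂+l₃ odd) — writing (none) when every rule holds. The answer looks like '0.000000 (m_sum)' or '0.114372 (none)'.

Checks pass: Σm=0; 4 even; l₃=2∈[0,2].
(2·1+1)(2·1+1)(2·2+1) = 45
Δ: 0! 2! 2! / 5! → 1/30
sum: t=0:+1/1 = 1/1
3j²(1 1 2; 0 0 0) = Δ·Π!·Σ² = 2/15  (sign +1)
sum: t=0:+1/4 = 1/4
3j²(1 1 2; -1 1 0) = Δ·Π!·Σ² = 1/30  (sign +1)
combine: 4πI² = 45·2/15·1/30 = 1/5
take √, sign +1: I = 0.12615663
No selection rule forces the value: the integral is nonzero (none).

0.126157 (none)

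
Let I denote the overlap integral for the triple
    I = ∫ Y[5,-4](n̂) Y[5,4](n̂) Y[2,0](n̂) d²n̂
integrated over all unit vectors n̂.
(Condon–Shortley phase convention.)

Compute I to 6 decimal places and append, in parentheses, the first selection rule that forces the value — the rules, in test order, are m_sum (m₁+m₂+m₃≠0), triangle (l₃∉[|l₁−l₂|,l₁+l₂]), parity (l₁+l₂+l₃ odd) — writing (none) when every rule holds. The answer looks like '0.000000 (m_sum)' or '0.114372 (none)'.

-0.097044 (none)

Rules hold: Σm=0, L=12 even, 0≤2≤10.
N = 11·11·5 = 605
Δ = 8!·2!·2!/13! = 1/38610
Racah Σ t=3..5: t=3:−1/2880 t=4:+1/576 t=5:−1/2880 = 1/960
⇒ 3j(5 5 2; 0 0 0)² = 10/429, sgn +1
Racah Σ t=7..8: t=7:−1/20160 t=8:+1/40320 = -1/40320
⇒ 3j(5 5 2; -4 4 0)² = 6/715, sgn -1
4πI² = N·(3j₀)²·(3jₘ)² = 20/169
I = -1·√(0.118343/4π) = -0.09704356
No selection rule forces the value: the integral is nonzero (none).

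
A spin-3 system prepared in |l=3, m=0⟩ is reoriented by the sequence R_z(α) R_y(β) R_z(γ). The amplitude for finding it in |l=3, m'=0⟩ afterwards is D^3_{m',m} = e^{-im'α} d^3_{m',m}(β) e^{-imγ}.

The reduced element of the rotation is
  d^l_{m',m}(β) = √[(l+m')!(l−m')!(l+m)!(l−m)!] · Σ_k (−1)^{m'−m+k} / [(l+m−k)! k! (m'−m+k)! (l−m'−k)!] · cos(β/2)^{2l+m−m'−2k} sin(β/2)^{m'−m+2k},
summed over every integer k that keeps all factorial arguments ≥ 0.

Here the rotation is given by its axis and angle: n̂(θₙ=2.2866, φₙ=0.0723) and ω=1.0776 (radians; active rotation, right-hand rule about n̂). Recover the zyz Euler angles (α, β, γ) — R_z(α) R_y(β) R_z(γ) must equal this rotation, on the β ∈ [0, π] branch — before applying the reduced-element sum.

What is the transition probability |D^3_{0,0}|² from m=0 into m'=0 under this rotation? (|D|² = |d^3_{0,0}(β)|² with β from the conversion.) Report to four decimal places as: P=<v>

Axis–angle → zyz. n̂ = (sinθₙcosφₙ, sinθₙsinφₙ, cosθₙ) = (+0.752595, +0.054508, -0.656224), ω = 1.0776.
R = I cosω + sinω [n̂]ₓ + (1−cosω) n̂n̂ᵀ gives
  R = [+0.771685, +0.599618, -0.212039; -0.556417, +0.475008, -0.681738; -0.308062, +0.644069, +0.700195]
β = atan2(√(R₁₃²+R₂₃²), R₃₃) = 0.795126; α = atan2(R₂₃, R₁₃) mod 2π = 4.410846; γ = atan2(R₃₂, −R₃₁) mod 2π = 1.124654
First d^3_{0,0}(β=0.7951), then the phase factors e^{-i(0)α} and e^{-i(0)γ}:
c=cos(0.795126/2)=0.922007, s=sin(0.795126/2)=0.387173; N=√[6·6·6·6]=36.000000
k∈{0,1,2,3} keeps every argument non-negative
  k=0: (−1)^0·36.0000/(36)·0.9220^6·0.3872^0 = +0.614336
  k=1: (−1)^1·36.0000/(4)·0.9220^4·0.3872^2 = -0.974965
  k=2: (−1)^2·36.0000/(4)·0.9220^2·0.3872^4 = +0.171921
  k=3: (−1)^3·36.0000/(36)·0.9220^0·0.3872^6 = -0.003368
d^3_{0,0}(0.7951) = +0.614336 -0.974965 +0.171921 -0.003368 = -0.192076
|D^3_{0,0}|² = |d^3_{0,0}(β)|² = (-0.192076)² = 0.036893 (the z-rotation phases have unit modulus)

P=0.0369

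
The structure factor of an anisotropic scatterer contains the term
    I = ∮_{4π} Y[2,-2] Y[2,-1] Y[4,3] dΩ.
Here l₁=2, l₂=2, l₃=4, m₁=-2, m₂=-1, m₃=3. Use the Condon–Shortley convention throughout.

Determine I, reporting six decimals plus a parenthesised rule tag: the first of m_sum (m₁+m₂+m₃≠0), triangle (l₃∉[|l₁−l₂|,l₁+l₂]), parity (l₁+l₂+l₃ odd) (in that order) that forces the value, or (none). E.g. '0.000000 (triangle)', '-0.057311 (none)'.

Rules hold: Σm=0, L=8 even, 0≤4≤4.
N = 5·5·9 = 225
Δ = 0!·4!·4!/9! = 1/630
Racah Σ t=0..0: t=0:+1/16 = 1/16
⇒ 3j(2 2 4; 0 0 0)² = 2/35, sgn +1
Racah Σ t=0..0: t=0:+1/144 = 1/144
⇒ 3j(2 2 4; -2 -1 3)² = 1/18, sgn -1
4πI² = N·(3j₀)²·(3jₘ)² = 5/7
I = -1·√(0.714286/4π) = -0.23841361
No selection rule forces the value: the integral is nonzero (none).

-0.238414 (none)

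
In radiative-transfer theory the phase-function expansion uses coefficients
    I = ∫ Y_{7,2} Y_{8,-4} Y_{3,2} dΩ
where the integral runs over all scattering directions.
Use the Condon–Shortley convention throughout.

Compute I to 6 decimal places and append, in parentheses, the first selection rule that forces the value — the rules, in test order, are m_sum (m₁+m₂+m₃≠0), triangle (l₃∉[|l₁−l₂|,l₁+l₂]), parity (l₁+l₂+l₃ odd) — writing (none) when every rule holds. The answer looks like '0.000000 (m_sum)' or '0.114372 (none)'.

0.021050 (none)

m-sum 0 ✓  L=18 even ✓  1≤3≤15 ✓
Π(2lᵢ+1) = 15×17×7 = 1785
triangle coeff Δ(7,8,3) = 1/5290740
Σ_t [5,7]: t=5:−1/7257600 t=6:+1/2073600 t=7:−1/7257600 = 1/4838400
(3j)²=252/20995 [(7 8 3; 0 0 0)], sign=-1
Σ_t [3,4]: t=3:−1/26127360 t=4:+1/23224320 = 1/209018880
(3j)²=275/1058148 [(7 8 3; 2 -4 2)], sign=-1
⇒ 4πI² = 5775/1037153
I = (+1)√(5775/1037153/(4π)) = 0.02104988
No selection rule forces the value: the integral is nonzero (none).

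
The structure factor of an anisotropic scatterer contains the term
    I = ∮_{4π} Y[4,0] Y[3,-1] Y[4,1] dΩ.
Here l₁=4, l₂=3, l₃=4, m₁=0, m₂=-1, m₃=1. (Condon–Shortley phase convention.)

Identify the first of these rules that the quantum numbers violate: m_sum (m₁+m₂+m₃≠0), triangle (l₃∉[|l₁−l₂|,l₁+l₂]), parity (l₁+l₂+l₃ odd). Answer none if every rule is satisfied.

parity

azimuthal sum: 0 − 1 + 1 = 0  ✓
1 ≤ 4 ≤ 7 (triangle on l)  ✓
L = 4 + 3 + 4 = 11 (odd)  ✗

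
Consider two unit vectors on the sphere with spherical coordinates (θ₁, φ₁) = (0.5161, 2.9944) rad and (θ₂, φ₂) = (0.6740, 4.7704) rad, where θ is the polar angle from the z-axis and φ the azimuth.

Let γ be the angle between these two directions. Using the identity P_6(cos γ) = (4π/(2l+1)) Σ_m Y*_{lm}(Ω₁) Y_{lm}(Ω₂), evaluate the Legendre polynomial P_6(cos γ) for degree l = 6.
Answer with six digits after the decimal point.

0.129629

Addition theorem: P_6(cos γ) = (4π/13) Σ_m Y*_{lm}(Ω₁) Y_{lm}(Ω₂), m = −6…6:
  m=-6: (0.00443 - 0.00539j) × (-0.02684 + 0.00974j) = -0.00007 + 0.00019j  (running Σ = -0.00007 + 0.00019j)
  m=-5: (-0.03157 + 0.02860j) × (0.03541 + 0.11864j) = -0.00451 - 0.00273j  (running Σ = -0.00458 - 0.00255j)
  m=-4: (0.12883 - 0.08603j) × (0.30109 - 0.07115j) = 0.03267 - 0.03507j  (running Σ = 0.02809 - 0.03762j)
  m=-3: (-0.32756 + 0.15484j) × (-0.07960 - 0.45274j) = 0.09618 + 0.13597j  (running Σ = 0.12427 + 0.09836j)
  m=-2: (0.47574 - 0.14424j) × (-0.29108 + 0.03392j) = -0.13359 + 0.05813j  (running Σ = -0.00932 + 0.15649j)
  m=-1: (-0.20814 + 0.03086j) × (-0.01183 - 0.20372j) = 0.00875 + 0.04204j  (running Σ = -0.00057 + 0.19852j)
  m=0: (-0.37070 + 0.00000j) × (-0.36483 + 0.00000j) = 0.13524 + 0.00000j  (running Σ = 0.13467 + 0.19852j)
  m=1: (0.20814 + 0.03086j) × (0.01183 - 0.20372j) = 0.00875 - 0.04204j  (running Σ = 0.14342 + 0.15649j)
  m=2: (0.47574 + 0.14424j) × (-0.29108 - 0.03392j) = -0.13359 - 0.05813j  (running Σ = 0.00983 + 0.09836j)
  m=3: (0.32756 + 0.15484j) × (0.07960 - 0.45274j) = 0.09618 - 0.13597j  (running Σ = 0.10601 - 0.03762j)
  m=4: (0.12883 + 0.08603j) × (0.30109 + 0.07115j) = 0.03267 + 0.03507j  (running Σ = 0.13868 - 0.00255j)
  m=5: (0.03157 + 0.02860j) × (-0.03541 + 0.11864j) = -0.00451 + 0.00273j  (running Σ = 0.13417 + 0.00019j)
  m=6: (0.00443 + 0.00539j) × (-0.02684 - 0.00974j) = -0.00007 - 0.00019j  (running Σ = 0.13410 - 0.00000j)
Total Σ_m = 0.13410 - 0.00000j. Multiply by 0.966644: 0.12963 - 0.00000j. P_6(cos γ) = 0.129629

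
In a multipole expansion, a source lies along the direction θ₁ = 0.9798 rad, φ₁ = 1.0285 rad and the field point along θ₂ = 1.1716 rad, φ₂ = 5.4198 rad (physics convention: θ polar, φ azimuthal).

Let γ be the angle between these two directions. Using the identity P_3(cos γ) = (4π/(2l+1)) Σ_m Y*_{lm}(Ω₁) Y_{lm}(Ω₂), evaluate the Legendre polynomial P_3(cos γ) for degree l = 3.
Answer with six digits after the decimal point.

Summing Y*_{l m}(θ₁,φ₁)·Y_{l m}(θ₂,φ₂) over m ∈ [−3, 3]; prefactor 4π/(2·3+1) = 1.795196:
  term(m=-3) = +0.064012-0.044504i   from Y*(Ω₁)=-0.238520+0.013393i, Y(Ω₂)=-0.277971+0.170976i
  term(m=-2) = -0.106031-0.079304i   from Y*(Ω₁)=-0.183475+0.347148i, Y(Ω₂)=-0.052384+0.333121i
  term(m=-1) = +0.003408-0.010246i   from Y*(Ω₁)=+0.076495+0.126951i, Y(Ω₂)=-0.047342-0.055368i
  term(m=+0) = +0.098005+0.000000i   from Y*(Ω₁)=-0.301021-0.000000i, Y(Ω₂)=-0.325576+0.000000i
  term(m=+1) = +0.003408+0.010246i   from Y*(Ω₁)=-0.076495+0.126951i, Y(Ω₂)=+0.047342-0.055368i
  term(m=+2) = -0.106031+0.079304i   from Y*(Ω₁)=-0.183475-0.347148i, Y(Ω₂)=-0.052384-0.333121i
  term(m=+3) = +0.064012+0.044504i   from Y*(Ω₁)=+0.238520+0.013393i, Y(Ω₂)=+0.277971+0.170976i
Accumulated sum +0.020782+0.000000i; after 4π/(2l+1) scaling, +0.037307+0.000000i ⇒ P_3 = 0.037307

0.037307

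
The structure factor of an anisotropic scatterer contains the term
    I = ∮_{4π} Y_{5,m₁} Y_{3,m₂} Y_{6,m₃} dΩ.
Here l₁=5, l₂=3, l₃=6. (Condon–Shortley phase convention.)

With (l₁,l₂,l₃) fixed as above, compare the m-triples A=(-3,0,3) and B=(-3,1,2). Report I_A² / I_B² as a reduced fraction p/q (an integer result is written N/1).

3/49

Shared (l₁,l₂,l₃)=(5,3,6): N and (l;000)² cancel in I_A²/I_B².
A: Δ = 2!·8!·4!/15! = 1/675675; Racah Σ t=0..2: t=0:+1/483840 t=1:−1/20160 t=2:+1/17280 = 1/96768; ⇒ 3j(5 3 6; -3 0 3)² = 1/1001, sgn -1
B: Δ = 2!·8!·4!/15! = 1/675675; Racah Σ t=0..2: t=0:+1/1935360 t=1:−1/30240 t=2:+1/11520 = 1/18432; ⇒ 3j(5 3 6; -3 1 2)² = 7/429, sgn +1
I_A²/I_B² = (1/1001)/(7/429) = 3/49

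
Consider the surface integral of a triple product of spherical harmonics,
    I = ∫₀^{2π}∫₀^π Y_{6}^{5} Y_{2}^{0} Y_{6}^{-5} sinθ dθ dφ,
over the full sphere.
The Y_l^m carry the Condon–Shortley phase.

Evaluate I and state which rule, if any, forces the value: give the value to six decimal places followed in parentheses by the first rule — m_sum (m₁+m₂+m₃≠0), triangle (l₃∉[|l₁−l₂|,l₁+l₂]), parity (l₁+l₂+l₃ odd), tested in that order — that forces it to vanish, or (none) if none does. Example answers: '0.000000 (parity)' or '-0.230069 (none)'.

0.126157 (none)

m-sum 0 ✓  L=14 even ✓  4≤6≤8 ✓
Π(2lᵢ+1) = 13×5×13 = 845
triangle coeff Δ(6,2,6) = 1/90090
Σ_t [0,2]: t=0:+1/69120 t=1:−1/14400 t=2:+1/69120 = -7/172800
(3j)²=14/715 [(6 2 6; 0 0 0)], sign=-1
Σ_t [0,1]: t=0:+1/1451520 t=1:−1/3628800 = 1/2419200
(3j)²=11/910 [(6 2 6; 5 0 -5)], sign=-1
⇒ 4πI² = 1/5
I = (+1)√(1/5/(4π)) = 0.12615663
No selection rule forces the value: the integral is nonzero (none).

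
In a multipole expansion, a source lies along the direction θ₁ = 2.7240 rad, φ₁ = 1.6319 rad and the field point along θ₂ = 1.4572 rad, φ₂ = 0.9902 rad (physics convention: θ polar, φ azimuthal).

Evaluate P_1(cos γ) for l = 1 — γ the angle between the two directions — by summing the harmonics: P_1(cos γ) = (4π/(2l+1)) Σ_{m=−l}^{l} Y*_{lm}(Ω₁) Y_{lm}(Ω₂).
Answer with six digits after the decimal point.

0.219181

Term-by-term m-sum for l=1 (normalisation 4π/3 = 4.188790):
  term(m=-1) = 0.03853 + 0.02879j   from Y*(Ω₁)=-0.00856 + 0.13986j, Y(Ω₂)=0.18829 - 0.28702j
  term(m=+0) = -0.02474 + 0.00000j   from Y*(Ω₁)=-0.44662 + 0.00000j, Y(Ω₂)=0.05538 + 0.00000j
  term(m=+1) = 0.03853 - 0.02879j   from Y*(Ω₁)=0.00856 + 0.13986j, Y(Ω₂)=-0.18829 - 0.28702j
Σ over m = 0.05233 + 0.00000j; ×(4π/3) → 0.21918 + 0.00000j. Real part: 0.219181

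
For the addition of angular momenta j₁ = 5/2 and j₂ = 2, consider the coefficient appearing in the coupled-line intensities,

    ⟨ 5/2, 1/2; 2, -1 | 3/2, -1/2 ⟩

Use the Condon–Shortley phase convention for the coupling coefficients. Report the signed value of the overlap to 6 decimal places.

-0.487950  (= −√(5/21))

j₁+j₂−J=3  J+j₁−j₂=2  J−j₁+j₂=1  j₁+j₂+J+1=7
(j₁±m₁, j₂±m₂, J±M) = (3,2,1,3,1,2)
P² = 48/35
sum k=0..1:
  [0] +1/12 = 1/12
  [1] −1/2 = -1/2
S = -5/12
C² = P²·S² = 5/21 ; C = -0.487950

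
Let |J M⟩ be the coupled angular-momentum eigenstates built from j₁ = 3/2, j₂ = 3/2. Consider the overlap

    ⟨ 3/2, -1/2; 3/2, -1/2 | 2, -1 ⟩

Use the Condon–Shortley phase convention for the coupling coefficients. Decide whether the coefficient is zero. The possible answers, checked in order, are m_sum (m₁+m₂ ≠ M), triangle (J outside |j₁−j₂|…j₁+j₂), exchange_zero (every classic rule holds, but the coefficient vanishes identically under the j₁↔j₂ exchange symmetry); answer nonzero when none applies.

exchange_zero

m-sum: m₁+m₂ = -1/2+(-1/2) = -1, M = -1  ✓
triangle: |j₁−j₂| = 0 ≤ J = 2 ≤ j₁+j₂ = 3  ✓
exchange: j₁=j₂ and m₁=m₂, and (−1)^(j₁+j₂−J) = (−1)^1 = −1 forces ⟨j₁m₁;j₂m₂|JM⟩ = −⟨j₂m₂;j₁m₁|JM⟩ = −⟨j₁m₁;j₂m₂|JM⟩ ⇒ the coefficient vanishes identically
Racah sum check: Σ_k collapses to 0 ⇒ CG = 0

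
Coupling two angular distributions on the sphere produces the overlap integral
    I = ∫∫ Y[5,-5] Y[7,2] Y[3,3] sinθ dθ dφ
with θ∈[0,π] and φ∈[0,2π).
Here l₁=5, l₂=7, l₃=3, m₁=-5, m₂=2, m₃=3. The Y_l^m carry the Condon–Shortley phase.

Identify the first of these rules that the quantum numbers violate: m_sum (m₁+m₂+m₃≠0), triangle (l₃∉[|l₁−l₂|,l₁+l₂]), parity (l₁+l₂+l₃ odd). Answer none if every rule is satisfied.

Σmᵢ = 0  ✓
l₃∈[|l₁−l₂|,l₁+l₂]=[2,12], have l₃=3  ✓
Σlᵢ = 15 ⇒ odd  ✗

parity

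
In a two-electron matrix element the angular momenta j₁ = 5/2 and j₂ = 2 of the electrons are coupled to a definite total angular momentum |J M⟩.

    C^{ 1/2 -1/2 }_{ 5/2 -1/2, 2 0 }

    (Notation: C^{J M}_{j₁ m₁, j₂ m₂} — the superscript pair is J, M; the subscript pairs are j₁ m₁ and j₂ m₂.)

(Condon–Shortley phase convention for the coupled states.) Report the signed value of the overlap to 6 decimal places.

+0.447214

√[2·4!1!0!/6! · 2!3!2!2!0!1!] = √(16/5)
  +(−1)^2/∏(2,2,1,0,0,0)! = 1/4  (running 1/4)
⟨..|..⟩ = √(16/5)·(1/4) = +0.447214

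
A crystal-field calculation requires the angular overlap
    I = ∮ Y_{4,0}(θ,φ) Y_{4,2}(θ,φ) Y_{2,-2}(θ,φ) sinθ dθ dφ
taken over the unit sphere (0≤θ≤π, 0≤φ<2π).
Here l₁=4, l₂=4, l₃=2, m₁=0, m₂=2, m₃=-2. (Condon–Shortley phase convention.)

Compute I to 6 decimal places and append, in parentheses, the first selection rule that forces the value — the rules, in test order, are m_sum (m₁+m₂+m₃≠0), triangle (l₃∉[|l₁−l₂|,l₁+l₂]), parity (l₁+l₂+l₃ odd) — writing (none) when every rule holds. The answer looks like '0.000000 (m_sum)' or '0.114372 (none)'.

-0.190365 (none)

Rules hold: Σm=0, L=10 even, 0≤2≤8.
N = 9·9·5 = 405
Δ = 6!·2!·2!/11! = 1/13860
Racah Σ t=2..4: t=2:+1/192 t=3:−1/36 t=4:+1/192 = -5/288
⇒ 3j(4 4 2; 0 0 0)² = 20/693, sgn -1
Racah Σ t=4..4: t=4:+1/192 = 1/192
⇒ 3j(4 4 2; 0 2 -2)² = 3/77, sgn +1
4πI² = N·(3j₀)²·(3jₘ)² = 2700/5929
I = -1·√(0.455389/4π) = -0.19036462
No selection rule forces the value: the integral is nonzero (none).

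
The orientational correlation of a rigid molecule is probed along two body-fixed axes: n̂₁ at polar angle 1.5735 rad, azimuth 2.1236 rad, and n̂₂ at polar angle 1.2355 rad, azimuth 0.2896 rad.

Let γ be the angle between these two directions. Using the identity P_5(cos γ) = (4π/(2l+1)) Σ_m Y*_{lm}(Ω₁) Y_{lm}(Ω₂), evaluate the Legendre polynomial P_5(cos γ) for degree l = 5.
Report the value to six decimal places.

-0.338330

Expand P_5 via completeness: Σ_{m} conj(Y_{5,m}) at Ω₁ times Y_{5,m} at Ω₂ —
  m=-5: (-0.17111 - 0.43143j) × (0.04269 - 0.34589j) = -0.15653 + 0.04077j  (running Σ = -0.15653 + 0.04077j)
  m=-4: (0.00237 - 0.00318j) × (0.15392 - 0.35183j) = -0.00075 - 0.00132j  (running Σ = -0.15729 + 0.03944j)
  m=-3: (-0.34459 - 0.03027j) × (-0.00480 + 0.00568j) = 0.00183 - 0.00181j  (running Σ = -0.15546 + 0.03763j)
  m=-2: (-0.00206 - 0.00410j) × (-0.28099 + 0.18378j) = 0.00133 + 0.00077j  (running Σ = -0.15413 + 0.03840j)
  m=-1: (-0.16815 + 0.27255j) × (-0.07816 + 0.02329j) = 0.00679 - 0.02522j  (running Σ = -0.14733 + 0.01319j)
  m=0: (-0.00474 + 0.00000j) × (0.31399 + 0.00000j) = -0.00149 + 0.00000j  (running Σ = -0.14882 + 0.01319j)
  m=1: (0.16815 + 0.27255j) × (0.07816 + 0.02329j) = 0.00679 + 0.02522j  (running Σ = -0.14203 + 0.03840j)
  m=2: (-0.00206 + 0.00410j) × (-0.28099 - 0.18378j) = 0.00133 - 0.00077j  (running Σ = -0.14070 + 0.03763j)
  m=3: (0.34459 - 0.03027j) × (0.00480 + 0.00568j) = 0.00183 + 0.00181j  (running Σ = -0.13887 + 0.03944j)
  m=4: (0.00237 + 0.00318j) × (0.15392 + 0.35183j) = -0.00075 + 0.00132j  (running Σ = -0.13963 + 0.04077j)
  m=5: (0.17111 - 0.43143j) × (-0.04269 - 0.34589j) = -0.15653 - 0.04077j  (running Σ = -0.29616 + 0.00000j)
Accumulated sum -0.29616 + 0.00000j; after 4π/(2l+1) scaling, -0.33833 + 0.00000j ⇒ P_5 = -0.338330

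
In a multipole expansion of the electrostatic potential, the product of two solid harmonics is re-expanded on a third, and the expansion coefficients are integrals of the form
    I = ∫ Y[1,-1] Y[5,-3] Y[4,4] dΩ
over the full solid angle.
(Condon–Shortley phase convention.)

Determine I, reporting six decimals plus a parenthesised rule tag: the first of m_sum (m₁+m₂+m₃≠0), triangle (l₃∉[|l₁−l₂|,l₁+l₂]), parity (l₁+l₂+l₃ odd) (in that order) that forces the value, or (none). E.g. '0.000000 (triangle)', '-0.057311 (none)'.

Rules hold: Σm=0, L=10 even, 4≤4≤6.
N = 3·11·9 = 297
Δ = 2!·0!·8!/11! = 1/495
Racah Σ t=1..1: t=1:−1/576 = -1/576
⇒ 3j(1 5 4; 0 0 0)² = 5/99, sgn -1
Racah Σ t=2..2: t=2:+1/80640 = 1/80640
⇒ 3j(1 5 4; -1 -3 4)² = 1/495, sgn +1
4πI² = N·(3j₀)²·(3jₘ)² = 1/33
I = -1·√(0.030303/4π) = -0.04910640
No selection rule forces the value: the integral is nonzero (none).

-0.049106 (none)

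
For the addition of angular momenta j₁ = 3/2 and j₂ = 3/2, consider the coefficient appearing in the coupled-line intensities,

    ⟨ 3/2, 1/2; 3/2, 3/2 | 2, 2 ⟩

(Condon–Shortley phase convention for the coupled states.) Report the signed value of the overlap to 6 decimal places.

-0.707107  (= −√(1/2))

√[5·1!2!2!/6! · 2!1!3!0!4!0!] = √(8)
  +(−1)^1/∏(1,0,0,2,2,0)! = -1/4  (running -1/4)
⟨..|..⟩ = √(8)·(-1/4) = -0.707107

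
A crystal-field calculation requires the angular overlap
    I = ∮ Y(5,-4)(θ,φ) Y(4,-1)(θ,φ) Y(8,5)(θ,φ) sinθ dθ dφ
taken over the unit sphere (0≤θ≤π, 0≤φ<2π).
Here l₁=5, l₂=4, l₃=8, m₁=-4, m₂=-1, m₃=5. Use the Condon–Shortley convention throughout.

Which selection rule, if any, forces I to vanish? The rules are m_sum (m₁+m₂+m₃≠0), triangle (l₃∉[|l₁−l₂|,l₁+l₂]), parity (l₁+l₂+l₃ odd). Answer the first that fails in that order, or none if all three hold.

parity

azimuthal sum: -4 − 1 + 5 = 0  ✓
1 ≤ 8 ≤ 9 (triangle on l)  ✓
L = 5 + 4 + 8 = 17 (odd)  ✗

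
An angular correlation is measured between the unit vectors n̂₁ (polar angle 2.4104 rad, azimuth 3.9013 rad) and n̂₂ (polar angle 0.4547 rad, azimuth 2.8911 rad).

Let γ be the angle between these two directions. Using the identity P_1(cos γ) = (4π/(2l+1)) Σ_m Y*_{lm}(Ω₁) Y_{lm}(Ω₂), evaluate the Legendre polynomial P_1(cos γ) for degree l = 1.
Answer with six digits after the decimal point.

Term-by-term m-sum for l=1 (normalisation 4π/3 = 4.188790):
  m=-1: Y*=-0.16727 - 0.15889j  Y=-0.14700 - 0.03761j  product 0.01861 + 0.02965j
  m=+0: Y*=-0.36371 + 0.00000j  Y=0.43896 + 0.00000j  product -0.15965 + 0.00000j
  m=+1: Y*=0.16727 - 0.15889j  Y=0.14700 - 0.03761j  product 0.01861 - 0.02965j
Total Σ_m = -0.12243 + 0.00000j. Multiply by 4.188790: -0.51281 + 0.00000j. P_1(cos γ) = -0.512813

-0.512813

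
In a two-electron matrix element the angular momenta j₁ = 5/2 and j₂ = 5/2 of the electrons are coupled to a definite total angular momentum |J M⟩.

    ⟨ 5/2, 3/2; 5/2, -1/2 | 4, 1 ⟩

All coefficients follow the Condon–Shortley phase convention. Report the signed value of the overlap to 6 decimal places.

+√(5/14) ≈ +0.597614

triangle: 1!*4!*4!/10! = 576/3628800
(j±m)!: 4!*1!*2!*3!*5!*3! = 207360
prefactor² = (2J+1)*Δ*N² = 10368/35
  k=0: +1/(0!*1!*1!*2!*3!*2!) = 1/24
  k=1: −1/(1!*0!*0!*1!*4!*3!) = -1/144
Σ = 5/144  ⇒  CG² = 10368/35*(5/144)² = 5/14
CG = +√(5/14) = +0.597614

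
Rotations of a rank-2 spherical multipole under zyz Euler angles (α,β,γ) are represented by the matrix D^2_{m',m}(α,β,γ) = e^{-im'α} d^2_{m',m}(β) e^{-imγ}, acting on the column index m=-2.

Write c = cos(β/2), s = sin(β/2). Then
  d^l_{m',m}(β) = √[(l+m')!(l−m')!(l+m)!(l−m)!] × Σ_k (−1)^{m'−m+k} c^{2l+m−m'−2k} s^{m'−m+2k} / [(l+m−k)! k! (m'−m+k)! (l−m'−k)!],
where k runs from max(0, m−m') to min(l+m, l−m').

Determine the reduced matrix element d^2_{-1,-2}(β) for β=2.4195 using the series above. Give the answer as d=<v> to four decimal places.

d=-0.0825

d^2_{-1,-2}(β=2.4195) via the finite sum:
c=cos(2.419500/2)=0.353253, s=sin(2.419500/2)=0.935528; N=√[1·6·1·24]=12.000000
k: max(0,(-2)−(-1))=0 … min(2+(-2),2−(-1))=0
  k=0: (−1)^1·12.0000/(6)·0.3533^3·0.9355^1 = -0.082479
d^2_{-1,-2}(2.4195) = -0.082479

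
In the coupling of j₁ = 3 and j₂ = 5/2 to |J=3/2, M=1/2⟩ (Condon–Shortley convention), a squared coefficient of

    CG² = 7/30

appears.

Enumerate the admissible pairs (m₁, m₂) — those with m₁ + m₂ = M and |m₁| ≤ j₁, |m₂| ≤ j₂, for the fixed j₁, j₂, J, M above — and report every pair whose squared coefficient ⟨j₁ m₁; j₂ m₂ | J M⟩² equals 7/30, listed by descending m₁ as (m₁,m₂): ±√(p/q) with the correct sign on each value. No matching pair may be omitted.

(-1,3/2): −√(7/30)

Admissible pairs with m₁+m₂ = M = 1/2: (-2,5/2), (-1,3/2), (0,1/2), (1,-1/2), (2,-3/2), (3,-5/2)
  (m₁,m₂)=(3,-5/2): CG² = 5/14, CG = +√(5/14)
  (m₁,m₂)=(2,-3/2): CG² = 1/21, CG = −√(1/21)
  (m₁,m₂)=(1,-1/2): CG² = 1/105, CG = −√(1/105)
  (m₁,m₂)=(0,1/2): CG² = 4/35, CG = +√(4/35)
  (m₁,m₂)=(-1,3/2): CG² = 7/30, CG = −√(7/30)   ← matches the target
  (m₁,m₂)=(-2,5/2): CG² = 5/21, CG = +√(5/21)
Pairs with CG² = 7/30: (-1,3/2): −√(7/30)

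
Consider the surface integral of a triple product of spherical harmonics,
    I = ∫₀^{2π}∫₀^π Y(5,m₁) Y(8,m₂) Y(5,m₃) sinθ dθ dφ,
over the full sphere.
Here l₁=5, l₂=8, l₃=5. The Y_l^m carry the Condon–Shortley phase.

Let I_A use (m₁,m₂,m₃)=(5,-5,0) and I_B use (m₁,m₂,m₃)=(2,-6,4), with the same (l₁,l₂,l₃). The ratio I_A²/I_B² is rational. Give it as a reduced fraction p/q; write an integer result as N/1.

Same 5,8,5: normalisation and zero-m 3j drop out of the ratio.
A: Δ: 8! 2! 8! / 19! → 1/37413090; sum: t=0:+1/58060800 = 1/58060800; 3j²(5 8 5; 5 -5 0) = Δ·Π!·Σ² = 5/323  (sign -1)
B: Δ: 8! 2! 8! / 19! → 1/37413090; sum: t=1:−1/50803200 t=2:+1/58060800 = -1/406425600; 3j²(5 8 5; 2 -6 4) = Δ·Π!·Σ² = 1/3230  (sign +1)
I_A²/I_B² = (5/323)/(1/3230) = 50/1

50/1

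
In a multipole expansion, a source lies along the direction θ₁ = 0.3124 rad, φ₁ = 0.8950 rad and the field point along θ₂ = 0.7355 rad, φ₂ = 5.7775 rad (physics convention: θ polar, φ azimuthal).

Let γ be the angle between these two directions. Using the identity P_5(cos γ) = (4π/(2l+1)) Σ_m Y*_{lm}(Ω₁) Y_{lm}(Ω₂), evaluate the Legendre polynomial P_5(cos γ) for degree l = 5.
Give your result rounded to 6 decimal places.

-0.411096

Addition theorem: P_5(cos γ) = (4π/11) Σ_m Y*_{lm}(Ω₁) Y_{lm}(Ω₂), m = −5…5:
  [-5]  conj(Y_{5,-5})(Ω₁) = -0.000299-0.001237i ; Y_{5,-5}(Ω₂) = -0.051616+0.036319i ; Δ = +0.000060+0.000053i
  [-4]  conj(Y_{5,-4})(Ω₁) = -0.011284-0.005290i ; Y_{5,-4}(Ω₂) = -0.096323+0.198418i ; Δ = +0.002137-0.001729i
  [-3]  conj(Y_{5,-3})(Ω₁) = -0.064452+0.031660i ; Y_{5,-3}(Ω₂) = +0.022161+0.411982i ; Δ = -0.014472-0.025852i
  [-2]  conj(Y_{5,-2})(Ω₁) = -0.056866+0.255251i ; Y_{5,-2}(Ω₂) = +0.194985+0.311404i ; Δ = -0.090574+0.032062i
  [-1]  conj(Y_{5,-1})(Ω₁) = +0.341273+0.425669i ; Y_{5,-1}(Ω₂) = -0.065646-0.036348i ; Δ = -0.006931-0.040348i
  [+0]  conj(Y_{5,0})(Ω₁) = +0.364182-0.000000i ; Y_{5,0}(Ω₂) = -0.385234+0.000000i ; Δ = -0.140295+0.000000i
  [+1]  conj(Y_{5,1})(Ω₁) = -0.341273+0.425669i ; Y_{5,1}(Ω₂) = +0.065646-0.036348i ; Δ = -0.006931+0.040348i
  [+2]  conj(Y_{5,2})(Ω₁) = -0.056866-0.255251i ; Y_{5,2}(Ω₂) = +0.194985-0.311404i ; Δ = -0.090574-0.032062i
  [+3]  conj(Y_{5,3})(Ω₁) = +0.064452+0.031660i ; Y_{5,3}(Ω₂) = -0.022161+0.411982i ; Δ = -0.014472+0.025852i
  [+4]  conj(Y_{5,4})(Ω₁) = -0.011284+0.005290i ; Y_{5,4}(Ω₂) = -0.096323-0.198418i ; Δ = +0.002137+0.001729i
  [+5]  conj(Y_{5,5})(Ω₁) = +0.000299-0.001237i ; Y_{5,5}(Ω₂) = +0.051616+0.036319i ; Δ = +0.000060-0.000053i
Accumulated sum -0.359854-0.000000i; after 4π/(2l+1) scaling, -0.411096-0.000000i ⇒ P_5 = -0.411096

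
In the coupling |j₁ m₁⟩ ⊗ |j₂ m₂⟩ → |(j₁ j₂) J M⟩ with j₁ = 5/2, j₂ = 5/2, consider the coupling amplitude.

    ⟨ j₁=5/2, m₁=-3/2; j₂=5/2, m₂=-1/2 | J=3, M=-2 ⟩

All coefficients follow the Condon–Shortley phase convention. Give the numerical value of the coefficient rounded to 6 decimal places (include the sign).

j₁+j₂−J=2  J+j₁−j₂=3  J−j₁+j₂=3  j₁+j₂+J+1=9
(j₁±m₁, j₂±m₂, J±M) = (1,4,2,3,1,5)
P² = 48
sum k=1..2:
  [1] −1/12 = -1/12
  [2] +1/24 = 1/24
S = -1/24
C² = P²·S² = 1/12 ; C = -0.288675

−√(1/12) = -0.288675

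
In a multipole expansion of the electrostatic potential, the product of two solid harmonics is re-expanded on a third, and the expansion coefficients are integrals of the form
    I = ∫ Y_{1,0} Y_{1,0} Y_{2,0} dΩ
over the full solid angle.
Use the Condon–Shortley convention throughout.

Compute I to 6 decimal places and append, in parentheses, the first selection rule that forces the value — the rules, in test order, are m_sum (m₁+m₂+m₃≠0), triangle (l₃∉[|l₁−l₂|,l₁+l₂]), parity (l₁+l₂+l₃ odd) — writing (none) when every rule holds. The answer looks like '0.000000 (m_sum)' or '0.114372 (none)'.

0.252313 (none)

Rules hold: Σm=0, L=4 even, 0≤2≤2.
N = 3·3·5 = 45
Δ = 0!·2!·2!/5! = 1/30
Racah Σ t=0..0: t=0:+1/1 = 1/1
⇒ 3j(1 1 2; 0 0 0)² = 2/15, sgn +1
(m-triple is (0,0,0) — same symbol as above.)
4πI² = N·(3j₀)²·(3jₘ)² = 4/5
I = +1·√(0.8/4π) = 0.25231325
No selection rule forces the value: the integral is nonzero (none).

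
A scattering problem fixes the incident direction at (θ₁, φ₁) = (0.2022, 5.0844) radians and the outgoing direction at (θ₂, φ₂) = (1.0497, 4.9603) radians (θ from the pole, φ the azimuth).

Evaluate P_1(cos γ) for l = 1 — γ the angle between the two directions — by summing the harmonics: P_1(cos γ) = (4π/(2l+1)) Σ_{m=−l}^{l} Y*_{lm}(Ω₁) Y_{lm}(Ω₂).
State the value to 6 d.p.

Addition theorem: P_1(cos γ) = (4π/3) Σ_m Y*_{lm}(Ω₁) Y_{lm}(Ω₂), m = −1…1:
  term(m=-1) = 0.02063 + 0.00257j   from Y*(Ω₁)=0.02522 - 0.06464j, Y(Ω₂)=0.07353 + 0.29048j
  term(m=+0) = 0.11643 + 0.00000j   from Y*(Ω₁)=0.47865 + 0.00000j, Y(Ω₂)=0.24324 + 0.00000j
  term(m=+1) = 0.02063 - 0.00257j   from Y*(Ω₁)=-0.02522 - 0.06464j, Y(Ω₂)=-0.07353 + 0.29048j
Σ over m = 0.15769 + 0.00000j; ×(4π/3) → 0.66052 + 0.00000j. Real part: 0.660520

0.660520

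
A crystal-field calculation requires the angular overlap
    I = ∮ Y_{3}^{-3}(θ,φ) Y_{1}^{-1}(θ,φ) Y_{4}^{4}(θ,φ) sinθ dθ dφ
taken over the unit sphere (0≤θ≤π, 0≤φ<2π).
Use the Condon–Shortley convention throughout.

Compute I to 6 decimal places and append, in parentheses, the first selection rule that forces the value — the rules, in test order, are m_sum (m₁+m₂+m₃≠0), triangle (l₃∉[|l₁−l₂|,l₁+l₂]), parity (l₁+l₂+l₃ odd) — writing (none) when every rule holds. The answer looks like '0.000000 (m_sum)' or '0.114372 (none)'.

Rules hold: Σm=0, L=8 even, 2≤4≤4.
N = 7·3·9 = 189
Δ = 0!·6!·2!/9! = 1/252
Racah Σ t=0..0: t=0:+1/36 = 1/36
⇒ 3j(3 1 4; 0 0 0)² = 4/63, sgn +1
Racah Σ t=0..0: t=0:+1/1440 = 1/1440
⇒ 3j(3 1 4; -3 -1 4)² = 1/9, sgn +1
4πI² = N·(3j₀)²·(3jₘ)² = 4/3
I = +1·√(1.33333/4π) = 0.32573501
No selection rule forces the value: the integral is nonzero (none).

0.325735 (none)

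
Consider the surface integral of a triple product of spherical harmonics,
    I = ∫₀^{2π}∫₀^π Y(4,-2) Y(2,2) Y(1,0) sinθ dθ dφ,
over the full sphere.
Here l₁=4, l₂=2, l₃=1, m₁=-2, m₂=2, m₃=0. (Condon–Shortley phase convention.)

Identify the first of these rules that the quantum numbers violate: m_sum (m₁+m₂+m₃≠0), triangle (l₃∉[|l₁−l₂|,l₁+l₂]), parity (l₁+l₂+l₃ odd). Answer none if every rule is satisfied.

triangle

azimuthal sum: -2 + 2 + 0 = 0  ✓
l₃ must lie in [2,6]; have l₃=1  ✗
L = 4 + 2 + 1 = 7 (odd)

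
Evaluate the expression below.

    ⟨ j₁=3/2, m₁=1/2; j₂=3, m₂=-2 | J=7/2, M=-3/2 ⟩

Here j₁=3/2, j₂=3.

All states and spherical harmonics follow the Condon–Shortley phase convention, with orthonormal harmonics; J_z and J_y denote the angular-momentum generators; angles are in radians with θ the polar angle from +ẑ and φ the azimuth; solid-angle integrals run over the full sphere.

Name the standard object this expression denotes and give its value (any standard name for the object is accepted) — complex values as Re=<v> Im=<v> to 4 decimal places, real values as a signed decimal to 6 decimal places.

Clebsch–Gordan coefficient, +√(3/7) ≈ +0.654654

This is a Clebsch–Gordan (vector-coupling) coefficient.
√[8·1!2!5!/9! · 2!1!1!5!2!5!] = √(6400/21)
  +(−1)^0/∏(0,1,1,1,1,4)! = 1/24  (running 1/24)
  +(−1)^1/∏(1,0,0,0,2,5)! = -1/240  (running 3/80)
⟨..|..⟩ = √(6400/21)·(3/80) = +0.654654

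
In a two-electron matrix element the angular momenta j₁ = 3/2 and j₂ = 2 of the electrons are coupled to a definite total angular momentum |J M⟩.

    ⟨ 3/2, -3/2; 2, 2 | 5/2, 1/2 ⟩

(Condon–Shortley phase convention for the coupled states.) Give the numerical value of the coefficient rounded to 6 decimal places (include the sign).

√[6·1!2!3!/7! · 0!3!4!0!3!2!] = √(864/35)
  +(−1)^1/∏(1,0,2,3,0,0)! = -1/12  (running -1/12)
⟨..|..⟩ = √(864/35)·(-1/12) = -0.414039

−√(6/35) = -0.414039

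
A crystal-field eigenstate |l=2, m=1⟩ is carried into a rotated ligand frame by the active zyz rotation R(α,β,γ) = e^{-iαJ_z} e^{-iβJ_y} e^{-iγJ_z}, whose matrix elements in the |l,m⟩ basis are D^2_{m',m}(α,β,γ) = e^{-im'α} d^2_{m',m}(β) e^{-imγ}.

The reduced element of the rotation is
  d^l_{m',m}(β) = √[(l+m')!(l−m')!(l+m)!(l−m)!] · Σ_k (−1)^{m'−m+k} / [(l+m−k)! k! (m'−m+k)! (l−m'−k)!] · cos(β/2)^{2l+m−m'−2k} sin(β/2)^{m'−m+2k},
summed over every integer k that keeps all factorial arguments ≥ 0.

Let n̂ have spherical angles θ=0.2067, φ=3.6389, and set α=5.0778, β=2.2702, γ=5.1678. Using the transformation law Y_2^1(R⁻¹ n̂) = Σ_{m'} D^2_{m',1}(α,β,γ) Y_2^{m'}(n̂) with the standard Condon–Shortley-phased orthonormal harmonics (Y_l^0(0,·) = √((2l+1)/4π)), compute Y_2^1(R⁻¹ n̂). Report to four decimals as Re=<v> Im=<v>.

Re=-0.0727 Im=-0.3661

Need the full column D^2_{m',1} for m'=−2..2 at α=5.0778, β=2.2702, γ=5.1678.
cos(β/2)=0.422042, sin(β/2)=0.906576
d^2_{-2,1}: single k=3 term ⇒ +0.628925;  D = +0.171031-0.605223i
d^2_{-1,1}: k∈[2..3] ⇒ +0.439178 -0.675488 = -0.236310;  D = -0.235353+0.021239i
d^2_{0,1}: k∈[1..2] ⇒ +0.166935 -0.770272 = -0.603338;  D = -0.265367-0.541846i
d^2_{1,1}: k∈[0..1] ⇒ +0.031726 -0.439178 = -0.407452;  D = +0.277727-0.298135i
d^2_{2,1}: single k=0 term ⇒ -0.136302;  D = +0.126346+0.051134i
Y_2^{m'}(θ=0.2067,φ=3.6389) and Σ D·Y over m':
  (+0.1710-0.6052i)·(+0.0089-0.0136i)  (-0.2354+0.0212i)·(-0.1364+0.0740i)  (-0.2654-0.5418i)·(+0.5909+0.0000i)  (+0.2777-0.2981i)·(+0.1364+0.0740i)  (+0.1263+0.0511i)·(+0.0089+0.0136i)
Y_2^1(R⁻¹ n̂) = -0.072660-0.366134i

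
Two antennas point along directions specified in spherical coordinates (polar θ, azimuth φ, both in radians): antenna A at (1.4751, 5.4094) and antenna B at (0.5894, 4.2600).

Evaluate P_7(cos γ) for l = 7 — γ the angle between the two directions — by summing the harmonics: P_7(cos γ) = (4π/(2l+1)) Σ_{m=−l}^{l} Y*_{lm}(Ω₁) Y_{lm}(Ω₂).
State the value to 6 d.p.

-0.215135

Expand P_7 via completeness: Σ_{m} conj(Y_{7,m}) at Ω₁ times Y_{7,m} at Ω₂ —
  [-7]  conj(Y_{7,-7})(Ω₁) = (0.477531, 0.080344) ; Y_{7,-7}(Ω₂) = (-0.000206, 0.008197) ; Δ = (-0.000757, 0.003898)
  [-6]  conj(Y_{7,-6})(Ω₁) = (0.087971, 0.150031) ; Y_{7,-6}(Ω₂) = (0.041755, -0.019011) ; Δ = (0.006526, 0.004592)
  [-5]  conj(Y_{7,-5})(Ω₁) = (0.106429, -0.297589) ; Y_{7,-5}(Ω₂) = (-0.119778, -0.099089) ; Δ = (-0.042236, 0.025099)
  [-4]  conj(Y_{7,-4})(Ω₁) = (0.186097, -0.068680) ; Y_{7,-4}(Ω₂) = (-0.082411, 0.338581) ; Δ = (0.007917, 0.068669)
  [-3]  conj(Y_{7,-3})(Ω₁) = (-0.228129, -0.130690) ; Y_{7,-3}(Ω₂) = (0.476792, -0.103435) ; Δ = (-0.122288, -0.038715)
  [-2]  conj(Y_{7,-2})(Ω₁) = (-0.036490, -0.204264) ; Y_{7,-2}(Ω₂) = (-0.180543, -0.229758) ; Δ = (-0.040344, 0.045262)
  [-1]  conj(Y_{7,-1})(Ω₁) = (-0.155440, 0.185668) ; Y_{7,-1}(Ω₂) = (0.101236, -0.208302) ; Δ = (0.022939, 0.051175)
  [+0]  conj(Y_{7,0})(Ω₁) = (-0.209971, -0.000000) ; Y_{7,0}(Ω₂) = (-0.379507, 0.000000) ; Δ = (0.079686, 0.000000)
  [+1]  conj(Y_{7,1})(Ω₁) = (0.155440, 0.185668) ; Y_{7,1}(Ω₂) = (-0.101236, -0.208302) ; Δ = (0.022939, -0.051175)
  [+2]  conj(Y_{7,2})(Ω₁) = (-0.036490, 0.204264) ; Y_{7,2}(Ω₂) = (-0.180543, 0.229758) ; Δ = (-0.040344, -0.045262)
  [+3]  conj(Y_{7,3})(Ω₁) = (0.228129, -0.130690) ; Y_{7,3}(Ω₂) = (-0.476792, -0.103435) ; Δ = (-0.122288, 0.038715)
  [+4]  conj(Y_{7,4})(Ω₁) = (0.186097, 0.068680) ; Y_{7,4}(Ω₂) = (-0.082411, -0.338581) ; Δ = (0.007917, -0.068669)
  [+5]  conj(Y_{7,5})(Ω₁) = (-0.106429, -0.297589) ; Y_{7,5}(Ω₂) = (0.119778, -0.099089) ; Δ = (-0.042236, -0.025099)
  [+6]  conj(Y_{7,6})(Ω₁) = (0.087971, -0.150031) ; Y_{7,6}(Ω₂) = (0.041755, 0.019011) ; Δ = (0.006526, -0.004592)
  [+7]  conj(Y_{7,7})(Ω₁) = (-0.477531, 0.080344) ; Y_{7,7}(Ω₂) = (0.000206, 0.008197) ; Δ = (-0.000757, -0.003898)
Total Σ_m = (-0.256799, 0.000000). Multiply by 0.837758: (-0.215135, 0.000000). P_7(cos γ) = -0.215135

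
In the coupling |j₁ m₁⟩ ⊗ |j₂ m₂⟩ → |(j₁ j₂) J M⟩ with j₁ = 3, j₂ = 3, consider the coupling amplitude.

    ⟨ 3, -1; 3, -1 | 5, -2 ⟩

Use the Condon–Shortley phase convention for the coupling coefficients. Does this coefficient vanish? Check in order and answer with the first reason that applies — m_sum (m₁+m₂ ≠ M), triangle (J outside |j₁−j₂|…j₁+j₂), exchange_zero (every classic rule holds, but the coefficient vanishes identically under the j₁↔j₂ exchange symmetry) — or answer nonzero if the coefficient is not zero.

exchange_zero

m-sum: m₁+m₂ = -1+(-1) = -2, M = -2  ✓
triangle: |j₁−j₂| = 0 ≤ J = 5 ≤ j₁+j₂ = 6  ✓
exchange: j₁=j₂ and m₁=m₂, and (−1)^(j₁+j₂−J) = (−1)^1 = −1 forces ⟨j₁m₁;j₂m₂|JM⟩ = −⟨j₂m₂;j₁m₁|JM⟩ = −⟨j₁m₁;j₂m₂|JM⟩ ⇒ the coefficient vanishes identically
Racah sum check: Σ_k collapses to 0 ⇒ CG = 0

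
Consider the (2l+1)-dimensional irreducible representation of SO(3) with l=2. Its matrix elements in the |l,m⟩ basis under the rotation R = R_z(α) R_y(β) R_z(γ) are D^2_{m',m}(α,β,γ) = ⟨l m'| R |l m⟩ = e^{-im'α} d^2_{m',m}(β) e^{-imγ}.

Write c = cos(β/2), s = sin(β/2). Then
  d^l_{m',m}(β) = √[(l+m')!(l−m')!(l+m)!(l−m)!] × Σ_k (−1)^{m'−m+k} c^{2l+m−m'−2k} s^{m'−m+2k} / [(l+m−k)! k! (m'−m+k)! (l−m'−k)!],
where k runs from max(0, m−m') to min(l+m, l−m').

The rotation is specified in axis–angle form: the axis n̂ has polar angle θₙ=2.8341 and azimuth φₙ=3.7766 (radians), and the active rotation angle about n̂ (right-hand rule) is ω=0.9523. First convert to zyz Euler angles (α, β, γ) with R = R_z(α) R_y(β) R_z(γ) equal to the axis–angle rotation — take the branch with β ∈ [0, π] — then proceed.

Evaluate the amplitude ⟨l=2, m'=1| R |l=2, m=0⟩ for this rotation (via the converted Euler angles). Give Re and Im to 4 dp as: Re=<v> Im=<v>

Axis–angle → zyz. n̂ = (sinθₙcosφₙ, sinθₙsinφₙ, cosθₙ) = (-0.243670, -0.179539, -0.953095), ω = 0.9523.
R = I cosω + sinω [n̂]ₓ + (1−cosω) n̂n̂ᵀ gives
  R = [+0.604759, +0.794918, -0.048694; -0.758153, +0.593355, +0.270432; +0.243864, -0.126628, +0.961507]
β = atan2(√(R₁₃²+R₂₃²), R₃₃) = 0.278362; α = atan2(R₂₃, R₁₃) mod 2π = 1.748949; γ = atan2(R₃₂, −R₃₁) mod 2π = 3.620527
D^2_{1,0}(1.7489,0.2784,3.6205) = e^{-i·1·1.7489}·d^2_{1,0}(0.2784)·e^{-i·0·3.6205}. Compute d first:
With c≡cos(β/2)=0.990330 and s≡sin(β/2)=0.138732, N=[6·1·2·2]^{1/2}=4.898979
k∈{0,1} keeps every argument non-negative
  k=0: (−1)^1·4.8990/(2)·0.9903^3·0.1387^1 = -0.330059
  k=1: (−1)^2·4.8990/(2)·0.9903^1·0.1387^3 = +0.006477
d^2_{1,0}(0.2784) = -0.330059 +0.006477 = -0.323582
Attach z-rotation phases: D = e^{-i(1)(1.7489)}·(-0.323582)·e^{-i(0)(3.6205)} = +0.057343+0.318461i

Re=0.0573 Im=0.3185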